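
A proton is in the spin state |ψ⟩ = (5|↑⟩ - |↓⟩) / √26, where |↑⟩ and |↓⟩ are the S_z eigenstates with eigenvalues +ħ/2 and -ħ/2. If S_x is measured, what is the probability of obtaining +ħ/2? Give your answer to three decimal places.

|+x⟩ = (|↑⟩ + |↓⟩)/√2, so ⟨+x|ψ⟩ = (4) / (√2·√26).
P = |4|² / 52 = 16/52.

0.308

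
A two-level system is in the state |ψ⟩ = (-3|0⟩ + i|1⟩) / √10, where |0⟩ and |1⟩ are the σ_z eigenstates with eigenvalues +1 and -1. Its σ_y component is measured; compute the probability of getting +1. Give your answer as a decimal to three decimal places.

|+y⟩ = (|0⟩ + i|1⟩)/√2, so ⟨+y|ψ⟩ = (-2) / (√2·√10).
P = |-2|² / 20 = 4/20.

0.200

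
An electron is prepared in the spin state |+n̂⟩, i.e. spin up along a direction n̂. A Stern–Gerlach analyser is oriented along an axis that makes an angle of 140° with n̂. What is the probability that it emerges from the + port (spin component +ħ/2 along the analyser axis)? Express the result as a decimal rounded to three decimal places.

0.117

For spin-½, the probability of finding spin-up along an axis at angle θ to the initial spin direction is cos²(θ/2); spin-down is sin²(θ/2).
θ = 140°, so P = cos²(70°) ≈ 0.117.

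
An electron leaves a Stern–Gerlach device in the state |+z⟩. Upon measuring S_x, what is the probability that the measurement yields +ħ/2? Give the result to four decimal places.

0.5000

In the S_z basis, |+z⟩ = |+z⟩ and |+x⟩ = (|+z⟩ + |-z⟩)/√2.
|⟨+x|+z⟩|² = 1/2.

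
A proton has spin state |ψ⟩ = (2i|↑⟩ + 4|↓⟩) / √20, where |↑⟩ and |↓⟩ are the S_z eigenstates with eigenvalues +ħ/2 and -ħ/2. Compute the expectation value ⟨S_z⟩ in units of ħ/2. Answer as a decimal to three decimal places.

-0.600

⟨σ_z⟩ = |a|² - |b|² divided by |a|²+|b|², with a, b the |↑⟩, |↓⟩ amplitudes.
= (4 - 16)/20 = -12/20.
⟨S_z⟩ = (ħ/2)·⟨σ_z⟩.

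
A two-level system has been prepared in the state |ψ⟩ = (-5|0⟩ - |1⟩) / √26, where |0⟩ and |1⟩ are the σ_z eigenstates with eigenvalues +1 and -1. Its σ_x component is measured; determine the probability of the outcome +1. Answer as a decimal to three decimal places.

|+x⟩ = (|0⟩ + |1⟩)/√2, so ⟨+x|ψ⟩ = (-6) / (√2·√26).
P = |-6|² / 52 = 36/52.

0.692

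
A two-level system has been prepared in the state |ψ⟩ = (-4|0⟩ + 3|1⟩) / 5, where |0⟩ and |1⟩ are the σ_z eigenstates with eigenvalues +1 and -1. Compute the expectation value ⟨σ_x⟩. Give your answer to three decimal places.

⟨σ_x⟩ = 2 Re(a* b)/(|a|²+|b|²) with a = -4, b = 3.
a* b = -12, so ⟨σ_x⟩ = -24/25.

-0.960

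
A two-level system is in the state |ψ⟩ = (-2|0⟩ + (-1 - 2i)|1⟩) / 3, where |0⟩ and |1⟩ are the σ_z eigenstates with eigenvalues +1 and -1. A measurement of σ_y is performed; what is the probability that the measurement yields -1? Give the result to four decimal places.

0.0556

|-y⟩ = (|0⟩ - i|1⟩)/√2, so ⟨-y|ψ⟩ = (-i) / (√2·3).
P = |-i|² / 18 = 1/18.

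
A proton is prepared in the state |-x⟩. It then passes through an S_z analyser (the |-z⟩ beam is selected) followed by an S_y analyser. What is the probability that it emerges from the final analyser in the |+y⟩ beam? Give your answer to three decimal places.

0.250

First analyser (S_z): from |-x⟩, P(|-z⟩) = 1/2.
After stage 1 the state is |-z⟩; P(|+y⟩) = |⟨+y|-z⟩|² = 1/2.
Joint probability = 1/2 × 1/2 = 0.250.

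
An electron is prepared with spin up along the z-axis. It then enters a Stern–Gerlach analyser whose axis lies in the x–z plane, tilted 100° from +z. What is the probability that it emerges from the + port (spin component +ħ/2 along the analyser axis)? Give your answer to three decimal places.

0.413

For spin-½, the probability of finding spin-up along an axis at angle θ to the initial spin direction is cos²(θ/2); spin-down is sin²(θ/2).
θ = 100°, so P = cos²(50°) ≈ 0.413.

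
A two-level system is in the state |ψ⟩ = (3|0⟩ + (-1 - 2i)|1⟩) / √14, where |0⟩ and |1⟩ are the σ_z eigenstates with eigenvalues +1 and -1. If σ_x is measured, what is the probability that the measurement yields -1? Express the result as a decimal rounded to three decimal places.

0.714

|-x⟩ = (|0⟩ - |1⟩)/√2, so ⟨-x|ψ⟩ = (4 + 2i) / (√2·√14).
P = |4 + 2i|² / 28 = 20/28.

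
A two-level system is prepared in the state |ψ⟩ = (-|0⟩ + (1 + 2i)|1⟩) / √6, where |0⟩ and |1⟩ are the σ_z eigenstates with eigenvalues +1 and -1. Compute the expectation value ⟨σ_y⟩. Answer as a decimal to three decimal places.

-0.667

⟨σ_y⟩ = 2 Im(a* b)/(|a|²+|b|²) with a = -1, b = (1 + 2i).
a* b = (-1 - 2i), so ⟨σ_y⟩ = -4/6.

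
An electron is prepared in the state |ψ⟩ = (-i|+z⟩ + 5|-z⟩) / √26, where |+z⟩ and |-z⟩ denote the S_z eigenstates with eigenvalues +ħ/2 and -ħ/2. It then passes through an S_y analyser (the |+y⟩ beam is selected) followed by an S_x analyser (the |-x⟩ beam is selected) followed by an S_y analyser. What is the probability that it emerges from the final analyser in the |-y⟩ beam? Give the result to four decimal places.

0.1731

First analyser (S_y): P(|+y⟩) = |⟨+y|ψ⟩|² = 36/52.
After stage 1 the state is |+y⟩; P(|-x⟩) = |⟨-x|+y⟩|² = 1/2.
After stage 2 the state is |-x⟩; P(|-y⟩) = |⟨-y|-x⟩|² = 1/2.
Joint probability = 36/52 × 1/2 × 1/2 = 0.1731.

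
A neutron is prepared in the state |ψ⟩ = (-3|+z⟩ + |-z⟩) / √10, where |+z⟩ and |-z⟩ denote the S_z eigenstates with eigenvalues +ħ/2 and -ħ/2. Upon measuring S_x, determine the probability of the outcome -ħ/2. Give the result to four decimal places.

0.8000

|-x⟩ = (|+z⟩ - |-z⟩)/√2, so ⟨-x|ψ⟩ = (-4) / (√2·√10).
P = |-4|² / 20 = 16/20.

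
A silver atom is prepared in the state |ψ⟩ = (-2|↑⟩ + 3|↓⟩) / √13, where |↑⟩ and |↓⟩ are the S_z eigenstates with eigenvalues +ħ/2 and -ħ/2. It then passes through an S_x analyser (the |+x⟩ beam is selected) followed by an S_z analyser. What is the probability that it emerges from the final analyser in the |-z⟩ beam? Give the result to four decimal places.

0.0192

First analyser (S_x): P(|+x⟩) = |⟨+x|ψ⟩|² = 1/26.
After stage 1 the state is |+x⟩; P(|-z⟩) = |⟨-z|+x⟩|² = 1/2.
Joint probability = 1/26 × 1/2 = 0.0192.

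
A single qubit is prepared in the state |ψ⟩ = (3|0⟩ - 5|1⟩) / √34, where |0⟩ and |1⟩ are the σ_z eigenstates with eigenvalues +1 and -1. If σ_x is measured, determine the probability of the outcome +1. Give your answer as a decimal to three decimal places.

0.059

|+x⟩ = (|0⟩ + |1⟩)/√2, so ⟨+x|ψ⟩ = (-2) / (√2·√34).
P = |-2|² / 68 = 4/68.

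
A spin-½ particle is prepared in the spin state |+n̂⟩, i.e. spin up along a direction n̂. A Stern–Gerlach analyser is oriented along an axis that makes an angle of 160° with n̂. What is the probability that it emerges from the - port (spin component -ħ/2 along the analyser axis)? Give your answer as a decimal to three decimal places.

For spin-½, the probability of finding spin-up along an axis at angle θ to the initial spin direction is cos²(θ/2); spin-down is sin²(θ/2).
θ = 160°, so P = sin²(80°) ≈ 0.970.

0.970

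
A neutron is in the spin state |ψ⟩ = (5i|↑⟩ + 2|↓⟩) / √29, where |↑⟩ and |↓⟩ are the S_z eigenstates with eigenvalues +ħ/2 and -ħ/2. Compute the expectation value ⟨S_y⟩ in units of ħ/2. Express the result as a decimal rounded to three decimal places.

⟨σ_y⟩ = 2 Im(a* b)/(|a|²+|b|²) with a = 5i, b = 2.
a* b = -10i, so ⟨σ_y⟩ = -20/29.
⟨S_y⟩ = (ħ/2)·⟨σ_y⟩.

-0.690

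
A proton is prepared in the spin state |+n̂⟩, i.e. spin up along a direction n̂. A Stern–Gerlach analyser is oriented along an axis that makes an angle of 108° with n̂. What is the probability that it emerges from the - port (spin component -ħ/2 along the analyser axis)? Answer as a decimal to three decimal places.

For spin-½, the probability of finding spin-up along an axis at angle θ to the initial spin direction is cos²(θ/2); spin-down is sin²(θ/2).
θ = 108°, so P = sin²(54°) ≈ 0.655.

0.655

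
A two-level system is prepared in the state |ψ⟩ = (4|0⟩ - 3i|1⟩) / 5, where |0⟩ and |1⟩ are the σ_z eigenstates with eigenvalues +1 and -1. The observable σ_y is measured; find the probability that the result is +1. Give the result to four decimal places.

|+y⟩ = (|0⟩ + i|1⟩)/√2, so ⟨+y|ψ⟩ = (1) / (√2·5).
P = |1|² / 50 = 1/50.

0.0200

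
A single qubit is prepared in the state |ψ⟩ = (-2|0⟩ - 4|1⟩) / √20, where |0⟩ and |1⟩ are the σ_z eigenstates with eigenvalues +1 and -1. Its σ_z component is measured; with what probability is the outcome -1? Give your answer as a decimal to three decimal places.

The -1 outcome corresponds to |1⟩. Its amplitude in |ψ⟩ is -4/√20.
P = |-4|² / 20 = 16/20.

0.800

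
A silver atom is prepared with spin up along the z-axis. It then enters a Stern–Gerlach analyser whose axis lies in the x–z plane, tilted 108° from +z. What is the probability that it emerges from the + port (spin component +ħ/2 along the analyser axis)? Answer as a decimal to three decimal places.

For spin-½, the probability of finding spin-up along an axis at angle θ to the initial spin direction is cos²(θ/2); spin-down is sin²(θ/2).
θ = 108°, so P = cos²(54°) ≈ 0.345.

0.345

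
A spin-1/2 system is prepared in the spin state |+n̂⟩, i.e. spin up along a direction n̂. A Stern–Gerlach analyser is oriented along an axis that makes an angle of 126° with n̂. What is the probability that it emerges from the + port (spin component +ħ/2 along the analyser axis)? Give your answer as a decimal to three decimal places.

0.206

For spin-½, the probability of finding spin-up along an axis at angle θ to the initial spin direction is cos²(θ/2); spin-down is sin²(θ/2).
θ = 126°, so P = cos²(63°) ≈ 0.206.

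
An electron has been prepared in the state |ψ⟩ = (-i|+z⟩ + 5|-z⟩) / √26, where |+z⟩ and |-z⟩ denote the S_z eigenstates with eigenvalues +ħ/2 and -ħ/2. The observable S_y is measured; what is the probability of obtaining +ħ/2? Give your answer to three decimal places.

|+y⟩ = (|+z⟩ + i|-z⟩)/√2, so ⟨+y|ψ⟩ = (-6i) / (√2·√26).
P = |-6i|² / 52 = 36/52.

0.692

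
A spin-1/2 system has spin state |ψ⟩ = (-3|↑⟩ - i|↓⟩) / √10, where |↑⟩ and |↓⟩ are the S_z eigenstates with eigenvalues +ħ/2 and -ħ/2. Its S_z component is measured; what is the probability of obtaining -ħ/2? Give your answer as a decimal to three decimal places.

0.100

The -ħ/2 outcome corresponds to |↓⟩. Its amplitude in |ψ⟩ is -i/√10.
P = |-i|² / 10 = 1/10.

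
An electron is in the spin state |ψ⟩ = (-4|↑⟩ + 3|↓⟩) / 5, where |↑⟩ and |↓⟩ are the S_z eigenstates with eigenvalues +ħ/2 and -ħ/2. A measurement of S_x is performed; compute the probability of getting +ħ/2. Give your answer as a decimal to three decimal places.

|+x⟩ = (|↑⟩ + |↓⟩)/√2, so ⟨+x|ψ⟩ = (-1) / (√2·5).
P = |-1|² / 50 = 1/50.

0.020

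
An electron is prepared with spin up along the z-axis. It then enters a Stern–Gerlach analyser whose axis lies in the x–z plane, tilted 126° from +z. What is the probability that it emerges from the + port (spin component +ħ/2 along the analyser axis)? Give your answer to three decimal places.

0.206

For spin-½, the probability of finding spin-up along an axis at angle θ to the initial spin direction is cos²(θ/2); spin-down is sin²(θ/2).
θ = 126°, so P = cos²(63°) ≈ 0.206.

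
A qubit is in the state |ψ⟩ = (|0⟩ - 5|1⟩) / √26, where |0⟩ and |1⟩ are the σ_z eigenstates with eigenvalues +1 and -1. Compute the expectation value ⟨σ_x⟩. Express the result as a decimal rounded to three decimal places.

⟨σ_x⟩ = 2 Re(a* b)/(|a|²+|b|²) with a = 1, b = -5.
a* b = -5, so ⟨σ_x⟩ = -10/26.

-0.385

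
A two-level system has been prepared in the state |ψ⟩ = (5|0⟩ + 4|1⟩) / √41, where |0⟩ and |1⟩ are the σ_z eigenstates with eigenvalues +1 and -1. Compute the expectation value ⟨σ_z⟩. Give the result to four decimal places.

⟨σ_z⟩ = |a|² - |b|² divided by |a|²+|b|², with a, b the |0⟩, |1⟩ amplitudes.
= (25 - 16)/41 = 9/41.

0.2195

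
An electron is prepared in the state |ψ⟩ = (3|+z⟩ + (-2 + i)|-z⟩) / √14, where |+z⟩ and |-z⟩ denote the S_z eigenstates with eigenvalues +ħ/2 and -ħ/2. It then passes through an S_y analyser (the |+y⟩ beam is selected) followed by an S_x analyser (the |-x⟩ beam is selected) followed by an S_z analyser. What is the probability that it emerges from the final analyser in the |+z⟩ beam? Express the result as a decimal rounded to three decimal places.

0.179

First analyser (S_y): P(|+y⟩) = |⟨+y|ψ⟩|² = 20/28.
After stage 1 the state is |+y⟩; P(|-x⟩) = |⟨-x|+y⟩|² = 1/2.
After stage 2 the state is |-x⟩; P(|+z⟩) = |⟨+z|-x⟩|² = 1/2.
Joint probability = 20/28 × 1/2 × 1/2 = 0.179.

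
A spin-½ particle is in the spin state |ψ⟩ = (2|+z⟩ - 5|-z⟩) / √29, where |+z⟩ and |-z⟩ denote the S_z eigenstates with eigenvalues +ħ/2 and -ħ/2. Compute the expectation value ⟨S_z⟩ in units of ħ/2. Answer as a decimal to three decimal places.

-0.724

⟨σ_z⟩ = |a|² - |b|² divided by |a|²+|b|², with a, b the |+z⟩, |-z⟩ amplitudes.
= (4 - 25)/29 = -21/29.
⟨S_z⟩ = (ħ/2)·⟨σ_z⟩.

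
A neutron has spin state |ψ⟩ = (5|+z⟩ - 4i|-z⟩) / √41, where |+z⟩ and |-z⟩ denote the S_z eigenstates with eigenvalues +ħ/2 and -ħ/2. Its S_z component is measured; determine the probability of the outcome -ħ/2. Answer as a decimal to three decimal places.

The -ħ/2 outcome corresponds to |-z⟩. Its amplitude in |ψ⟩ is -4i/√41.
P = |-4i|² / 41 = 16/41.

0.390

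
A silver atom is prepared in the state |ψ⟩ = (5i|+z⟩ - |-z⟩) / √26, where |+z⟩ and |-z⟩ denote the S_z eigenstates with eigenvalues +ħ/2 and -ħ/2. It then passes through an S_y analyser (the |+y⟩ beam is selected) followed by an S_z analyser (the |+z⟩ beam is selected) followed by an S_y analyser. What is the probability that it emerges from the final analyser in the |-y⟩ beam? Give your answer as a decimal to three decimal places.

0.173

First analyser (S_y): P(|+y⟩) = |⟨+y|ψ⟩|² = 36/52.
After stage 1 the state is |+y⟩; P(|+z⟩) = |⟨+z|+y⟩|² = 1/2.
After stage 2 the state is |+z⟩; P(|-y⟩) = |⟨-y|+z⟩|² = 1/2.
Joint probability = 36/52 × 1/2 × 1/2 = 0.173.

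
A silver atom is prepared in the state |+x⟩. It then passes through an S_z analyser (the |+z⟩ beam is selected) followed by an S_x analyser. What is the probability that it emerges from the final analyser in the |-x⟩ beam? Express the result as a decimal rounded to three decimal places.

First analyser (S_z): from |+x⟩, P(|+z⟩) = 1/2.
After stage 1 the state is |+z⟩; P(|-x⟩) = |⟨-x|+z⟩|² = 1/2.
Joint probability = 1/2 × 1/2 = 0.250.

0.250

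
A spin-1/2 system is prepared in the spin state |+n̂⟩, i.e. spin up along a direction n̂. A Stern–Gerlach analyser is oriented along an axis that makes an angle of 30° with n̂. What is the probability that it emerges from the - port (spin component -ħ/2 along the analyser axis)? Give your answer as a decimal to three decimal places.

For spin-½, the probability of finding spin-up along an axis at angle θ to the initial spin direction is cos²(θ/2); spin-down is sin²(θ/2).
θ = 30°, so P = sin²(15°) ≈ 0.067.

0.067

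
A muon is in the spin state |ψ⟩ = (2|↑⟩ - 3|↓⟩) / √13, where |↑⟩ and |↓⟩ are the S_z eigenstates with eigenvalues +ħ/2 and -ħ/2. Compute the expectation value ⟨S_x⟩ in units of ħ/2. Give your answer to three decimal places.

⟨σ_x⟩ = 2 Re(a* b)/(|a|²+|b|²) with a = 2, b = -3.
a* b = -6, so ⟨σ_x⟩ = -12/13.
⟨S_x⟩ = (ħ/2)·⟨σ_x⟩.

-0.923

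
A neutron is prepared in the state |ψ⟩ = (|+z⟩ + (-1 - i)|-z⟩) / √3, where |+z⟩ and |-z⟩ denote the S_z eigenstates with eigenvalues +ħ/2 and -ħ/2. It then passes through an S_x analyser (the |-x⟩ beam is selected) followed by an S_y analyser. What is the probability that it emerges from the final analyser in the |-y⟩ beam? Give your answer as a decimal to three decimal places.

0.417

First analyser (S_x): P(|-x⟩) = |⟨-x|ψ⟩|² = 5/6.
After stage 1 the state is |-x⟩; P(|-y⟩) = |⟨-y|-x⟩|² = 1/2.
Joint probability = 5/6 × 1/2 = 0.417.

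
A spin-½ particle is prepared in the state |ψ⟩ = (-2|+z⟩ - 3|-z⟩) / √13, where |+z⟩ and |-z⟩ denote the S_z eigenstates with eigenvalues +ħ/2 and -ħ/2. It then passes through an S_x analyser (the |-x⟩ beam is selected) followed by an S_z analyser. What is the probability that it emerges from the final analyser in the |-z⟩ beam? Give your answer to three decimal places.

First analyser (S_x): P(|-x⟩) = |⟨-x|ψ⟩|² = 1/26.
After stage 1 the state is |-x⟩; P(|-z⟩) = |⟨-z|-x⟩|² = 1/2.
Joint probability = 1/26 × 1/2 = 0.019.

0.019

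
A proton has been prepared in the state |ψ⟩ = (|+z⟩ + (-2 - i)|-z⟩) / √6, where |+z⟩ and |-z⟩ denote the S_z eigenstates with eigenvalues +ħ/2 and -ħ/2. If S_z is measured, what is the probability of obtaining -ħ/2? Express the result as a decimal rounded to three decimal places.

The -ħ/2 outcome corresponds to |-z⟩. Its amplitude in |ψ⟩ is (-2 - i)/√6.
P = |-2 - i|² / 6 = 5/6.

0.833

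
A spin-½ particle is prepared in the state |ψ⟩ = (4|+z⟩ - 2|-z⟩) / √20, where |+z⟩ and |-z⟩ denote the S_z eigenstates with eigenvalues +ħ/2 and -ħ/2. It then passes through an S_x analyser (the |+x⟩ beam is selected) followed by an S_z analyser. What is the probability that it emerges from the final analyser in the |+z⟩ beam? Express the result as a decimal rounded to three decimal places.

0.050

First analyser (S_x): P(|+x⟩) = |⟨+x|ψ⟩|² = 4/40.
After stage 1 the state is |+x⟩; P(|+z⟩) = |⟨+z|+x⟩|² = 1/2.
Joint probability = 4/40 × 1/2 = 0.050.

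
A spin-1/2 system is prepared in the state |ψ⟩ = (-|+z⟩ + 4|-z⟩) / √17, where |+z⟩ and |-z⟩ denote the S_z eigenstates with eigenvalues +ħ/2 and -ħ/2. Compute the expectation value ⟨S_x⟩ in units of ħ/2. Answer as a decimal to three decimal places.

-0.471

⟨σ_x⟩ = 2 Re(a* b)/(|a|²+|b|²) with a = -1, b = 4.
a* b = -4, so ⟨σ_x⟩ = -8/17.
⟨S_x⟩ = (ħ/2)·⟨σ_x⟩.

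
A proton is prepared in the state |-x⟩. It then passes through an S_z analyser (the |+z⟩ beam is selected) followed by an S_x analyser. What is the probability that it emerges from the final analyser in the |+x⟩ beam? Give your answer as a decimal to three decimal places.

First analyser (S_z): from |-x⟩, P(|+z⟩) = 1/2.
After stage 1 the state is |+z⟩; P(|+x⟩) = |⟨+x|+z⟩|² = 1/2.
Joint probability = 1/2 × 1/2 = 0.250.

0.250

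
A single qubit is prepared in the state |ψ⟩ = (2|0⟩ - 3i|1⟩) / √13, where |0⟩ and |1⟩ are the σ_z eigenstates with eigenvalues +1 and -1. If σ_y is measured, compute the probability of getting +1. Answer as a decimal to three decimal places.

|+y⟩ = (|0⟩ + i|1⟩)/√2, so ⟨+y|ψ⟩ = (-1) / (√2·√13).
P = |-1|² / 26 = 1/26.

0.038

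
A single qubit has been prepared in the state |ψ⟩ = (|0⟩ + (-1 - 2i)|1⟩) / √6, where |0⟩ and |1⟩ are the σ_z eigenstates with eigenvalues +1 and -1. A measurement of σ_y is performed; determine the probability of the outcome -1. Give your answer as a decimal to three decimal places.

|-y⟩ = (|0⟩ - i|1⟩)/√2, so ⟨-y|ψ⟩ = (3 - i) / (√2·√6).
P = |3 - i|² / 12 = 10/12.

0.833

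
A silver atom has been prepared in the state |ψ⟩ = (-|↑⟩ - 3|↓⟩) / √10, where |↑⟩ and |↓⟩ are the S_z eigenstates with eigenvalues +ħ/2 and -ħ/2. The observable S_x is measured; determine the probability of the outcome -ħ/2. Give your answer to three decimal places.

0.200

|-x⟩ = (|↑⟩ - |↓⟩)/√2, so ⟨-x|ψ⟩ = (2) / (√2·√10).
P = |2|² / 20 = 4/20.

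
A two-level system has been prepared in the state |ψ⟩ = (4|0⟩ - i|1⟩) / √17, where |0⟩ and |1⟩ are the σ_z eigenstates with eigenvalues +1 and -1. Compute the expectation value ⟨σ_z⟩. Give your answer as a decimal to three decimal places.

0.882

⟨σ_z⟩ = |a|² - |b|² divided by |a|²+|b|², with a, b the |0⟩, |1⟩ amplitudes.
= (16 - 1)/17 = 15/17.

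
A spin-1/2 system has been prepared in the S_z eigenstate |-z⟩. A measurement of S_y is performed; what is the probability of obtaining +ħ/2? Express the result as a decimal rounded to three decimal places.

In the S_z basis, |-z⟩ = |↓⟩ and |+y⟩ = (|↑⟩ + i|↓⟩)/√2.
|⟨+y|-z⟩|² = 1/2.

0.500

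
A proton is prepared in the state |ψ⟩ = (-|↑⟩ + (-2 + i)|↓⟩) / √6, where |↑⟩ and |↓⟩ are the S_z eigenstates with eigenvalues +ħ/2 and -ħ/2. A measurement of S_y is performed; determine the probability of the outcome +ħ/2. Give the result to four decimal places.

0.3333

|+y⟩ = (|↑⟩ + i|↓⟩)/√2, so ⟨+y|ψ⟩ = (2i) / (√2·√6).
P = |2i|² / 12 = 4/12.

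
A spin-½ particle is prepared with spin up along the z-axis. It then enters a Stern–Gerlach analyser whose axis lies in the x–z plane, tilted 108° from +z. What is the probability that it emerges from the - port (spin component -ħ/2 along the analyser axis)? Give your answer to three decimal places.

For spin-½, the probability of finding spin-up along an axis at angle θ to the initial spin direction is cos²(θ/2); spin-down is sin²(θ/2).
θ = 108°, so P = sin²(54°) ≈ 0.655.

0.655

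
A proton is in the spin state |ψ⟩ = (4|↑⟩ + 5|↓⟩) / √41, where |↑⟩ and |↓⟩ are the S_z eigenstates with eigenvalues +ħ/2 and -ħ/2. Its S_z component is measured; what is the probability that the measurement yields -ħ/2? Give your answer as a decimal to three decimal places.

The -ħ/2 outcome corresponds to |↓⟩. Its amplitude in |ψ⟩ is 5/√41.
P = |5|² / 41 = 25/41.

0.610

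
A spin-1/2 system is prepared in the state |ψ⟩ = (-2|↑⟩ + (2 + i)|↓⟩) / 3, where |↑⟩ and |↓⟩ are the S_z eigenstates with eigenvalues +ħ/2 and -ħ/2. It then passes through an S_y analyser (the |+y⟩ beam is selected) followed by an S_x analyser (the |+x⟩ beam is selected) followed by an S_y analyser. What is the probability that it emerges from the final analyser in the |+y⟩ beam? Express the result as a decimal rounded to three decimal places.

First analyser (S_y): P(|+y⟩) = |⟨+y|ψ⟩|² = 5/18.
After stage 1 the state is |+y⟩; P(|+x⟩) = |⟨+x|+y⟩|² = 1/2.
After stage 2 the state is |+x⟩; P(|+y⟩) = |⟨+y|+x⟩|² = 1/2.
Joint probability = 5/18 × 1/2 × 1/2 = 0.069.

0.069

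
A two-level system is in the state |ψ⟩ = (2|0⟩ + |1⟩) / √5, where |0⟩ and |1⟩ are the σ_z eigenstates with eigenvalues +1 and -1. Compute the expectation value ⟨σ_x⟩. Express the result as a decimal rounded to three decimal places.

0.800

⟨σ_x⟩ = 2 Re(a* b)/(|a|²+|b|²) with a = 2, b = 1.
a* b = 2, so ⟨σ_x⟩ = 4/5.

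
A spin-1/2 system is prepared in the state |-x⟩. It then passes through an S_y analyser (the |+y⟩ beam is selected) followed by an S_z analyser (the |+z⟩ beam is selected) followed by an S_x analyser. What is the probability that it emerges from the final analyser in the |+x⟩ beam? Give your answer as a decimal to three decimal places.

First analyser (S_y): from |-x⟩, P(|+y⟩) = 1/2.
After stage 1 the state is |+y⟩; P(|+z⟩) = |⟨+z|+y⟩|² = 1/2.
After stage 2 the state is |+z⟩; P(|+x⟩) = |⟨+x|+z⟩|² = 1/2.
Joint probability = 1/2 × 1/2 × 1/2 = 0.125.

0.125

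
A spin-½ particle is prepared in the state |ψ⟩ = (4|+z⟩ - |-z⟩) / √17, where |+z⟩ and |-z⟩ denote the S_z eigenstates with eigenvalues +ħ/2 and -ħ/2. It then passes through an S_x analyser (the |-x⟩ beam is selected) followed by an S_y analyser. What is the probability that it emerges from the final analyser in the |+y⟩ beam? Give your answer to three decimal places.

0.368

First analyser (S_x): P(|-x⟩) = |⟨-x|ψ⟩|² = 25/34.
After stage 1 the state is |-x⟩; P(|+y⟩) = |⟨+y|-x⟩|² = 1/2.
Joint probability = 25/34 × 1/2 = 0.368.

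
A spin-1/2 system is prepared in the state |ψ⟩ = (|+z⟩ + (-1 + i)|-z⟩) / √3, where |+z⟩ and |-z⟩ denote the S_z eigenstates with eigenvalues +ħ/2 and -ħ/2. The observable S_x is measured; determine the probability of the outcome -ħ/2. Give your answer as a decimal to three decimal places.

0.833

|-x⟩ = (|+z⟩ - |-z⟩)/√2, so ⟨-x|ψ⟩ = (2 - i) / (√2·√3).
P = |2 - i|² / 6 = 5/6.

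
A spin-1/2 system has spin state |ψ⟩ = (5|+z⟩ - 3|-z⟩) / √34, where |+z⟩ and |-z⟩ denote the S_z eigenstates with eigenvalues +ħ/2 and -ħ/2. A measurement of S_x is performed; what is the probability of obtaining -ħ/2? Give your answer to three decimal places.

|-x⟩ = (|+z⟩ - |-z⟩)/√2, so ⟨-x|ψ⟩ = (8) / (√2·√34).
P = |8|² / 68 = 64/68.

0.941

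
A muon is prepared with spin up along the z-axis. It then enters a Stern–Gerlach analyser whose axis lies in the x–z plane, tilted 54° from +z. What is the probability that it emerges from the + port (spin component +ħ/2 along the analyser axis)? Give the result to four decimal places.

For spin-½, the probability of finding spin-up along an axis at angle θ to the initial spin direction is cos²(θ/2); spin-down is sin²(θ/2).
θ = 54°, so P = cos²(27°) ≈ 0.7939.

0.7939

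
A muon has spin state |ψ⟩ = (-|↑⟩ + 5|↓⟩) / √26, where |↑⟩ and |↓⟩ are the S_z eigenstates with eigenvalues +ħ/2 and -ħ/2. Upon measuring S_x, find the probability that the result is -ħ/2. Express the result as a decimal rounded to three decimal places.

0.692

|-x⟩ = (|↑⟩ - |↓⟩)/√2, so ⟨-x|ψ⟩ = (-6) / (√2·√26).
P = |-6|² / 52 = 36/52.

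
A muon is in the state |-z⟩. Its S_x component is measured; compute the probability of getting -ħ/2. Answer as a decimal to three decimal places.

In the S_z basis, |-z⟩ = |↓⟩ and |-x⟩ = (|↑⟩ - |↓⟩)/√2.
|⟨-x|-z⟩|² = 1/2.

0.500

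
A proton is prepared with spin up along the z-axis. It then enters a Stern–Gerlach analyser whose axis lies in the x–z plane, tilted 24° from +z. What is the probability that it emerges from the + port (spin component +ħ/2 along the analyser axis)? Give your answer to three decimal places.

0.957

For spin-½, the probability of finding spin-up along an axis at angle θ to the initial spin direction is cos²(θ/2); spin-down is sin²(θ/2).
θ = 24°, so P = cos²(12°) ≈ 0.957.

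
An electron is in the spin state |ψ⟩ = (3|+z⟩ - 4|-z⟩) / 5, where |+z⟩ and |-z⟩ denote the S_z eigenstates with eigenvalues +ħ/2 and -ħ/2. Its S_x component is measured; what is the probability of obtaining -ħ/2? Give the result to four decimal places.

|-x⟩ = (|+z⟩ - |-z⟩)/√2, so ⟨-x|ψ⟩ = (7) / (√2·5).
P = |7|² / 50 = 49/50.

0.9800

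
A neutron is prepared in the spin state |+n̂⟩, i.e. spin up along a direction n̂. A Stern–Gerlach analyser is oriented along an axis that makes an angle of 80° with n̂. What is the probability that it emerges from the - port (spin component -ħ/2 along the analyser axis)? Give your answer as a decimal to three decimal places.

For spin-½, the probability of finding spin-up along an axis at angle θ to the initial spin direction is cos²(θ/2); spin-down is sin²(θ/2).
θ = 80°, so P = sin²(40°) ≈ 0.413.

0.413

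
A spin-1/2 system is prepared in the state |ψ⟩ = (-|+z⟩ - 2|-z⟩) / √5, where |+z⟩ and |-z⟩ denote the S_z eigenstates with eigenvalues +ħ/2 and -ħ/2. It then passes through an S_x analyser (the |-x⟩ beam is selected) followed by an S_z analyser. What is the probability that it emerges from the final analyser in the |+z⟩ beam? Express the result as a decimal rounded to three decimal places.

First analyser (S_x): P(|-x⟩) = |⟨-x|ψ⟩|² = 1/10.
After stage 1 the state is |-x⟩; P(|+z⟩) = |⟨+z|-x⟩|² = 1/2.
Joint probability = 1/10 × 1/2 = 0.050.

0.050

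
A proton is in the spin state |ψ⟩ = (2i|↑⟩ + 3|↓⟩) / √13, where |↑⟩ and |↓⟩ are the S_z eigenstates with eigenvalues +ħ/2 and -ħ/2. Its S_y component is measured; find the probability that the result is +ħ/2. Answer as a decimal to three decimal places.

|+y⟩ = (|↑⟩ + i|↓⟩)/√2, so ⟨+y|ψ⟩ = (-i) / (√2·√13).
P = |-i|² / 26 = 1/26.

0.038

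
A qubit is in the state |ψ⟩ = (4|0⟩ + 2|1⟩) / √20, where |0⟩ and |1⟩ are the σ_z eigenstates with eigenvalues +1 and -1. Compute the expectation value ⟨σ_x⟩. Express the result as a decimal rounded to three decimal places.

⟨σ_x⟩ = 2 Re(a* b)/(|a|²+|b|²) with a = 4, b = 2.
a* b = 8, so ⟨σ_x⟩ = 16/20.

0.800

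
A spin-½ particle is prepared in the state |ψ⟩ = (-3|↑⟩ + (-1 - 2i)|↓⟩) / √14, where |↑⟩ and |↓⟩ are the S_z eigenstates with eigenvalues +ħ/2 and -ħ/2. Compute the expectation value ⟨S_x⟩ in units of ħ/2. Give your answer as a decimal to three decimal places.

0.429

⟨σ_x⟩ = 2 Re(a* b)/(|a|²+|b|²) with a = -3, b = (-1 - 2i).
a* b = (3 + 6i), so ⟨σ_x⟩ = 6/14.
⟨S_x⟩ = (ħ/2)·⟨σ_x⟩.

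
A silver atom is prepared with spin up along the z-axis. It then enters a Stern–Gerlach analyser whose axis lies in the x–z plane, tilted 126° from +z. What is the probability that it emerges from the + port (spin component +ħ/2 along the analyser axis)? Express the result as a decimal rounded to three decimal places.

0.206

For spin-½, the probability of finding spin-up along an axis at angle θ to the initial spin direction is cos²(θ/2); spin-down is sin²(θ/2).
θ = 126°, so P = cos²(63°) ≈ 0.206.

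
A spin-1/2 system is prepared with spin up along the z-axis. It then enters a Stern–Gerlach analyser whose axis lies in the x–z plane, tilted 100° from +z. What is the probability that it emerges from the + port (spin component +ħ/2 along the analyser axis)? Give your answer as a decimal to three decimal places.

0.413

For spin-½, the probability of finding spin-up along an axis at angle θ to the initial spin direction is cos²(θ/2); spin-down is sin²(θ/2).
θ = 100°, so P = cos²(50°) ≈ 0.413.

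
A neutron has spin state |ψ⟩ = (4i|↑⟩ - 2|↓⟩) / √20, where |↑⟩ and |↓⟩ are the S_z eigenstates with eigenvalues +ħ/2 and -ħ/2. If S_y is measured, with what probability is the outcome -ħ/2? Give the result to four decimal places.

|-y⟩ = (|↑⟩ - i|↓⟩)/√2, so ⟨-y|ψ⟩ = (2i) / (√2·√20).
P = |2i|² / 40 = 4/40.

0.1000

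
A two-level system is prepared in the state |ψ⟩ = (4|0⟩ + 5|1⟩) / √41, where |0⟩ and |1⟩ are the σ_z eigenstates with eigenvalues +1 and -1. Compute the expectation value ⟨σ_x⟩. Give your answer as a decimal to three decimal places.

0.976

⟨σ_x⟩ = 2 Re(a* b)/(|a|²+|b|²) with a = 4, b = 5.
a* b = 20, so ⟨σ_x⟩ = 40/41.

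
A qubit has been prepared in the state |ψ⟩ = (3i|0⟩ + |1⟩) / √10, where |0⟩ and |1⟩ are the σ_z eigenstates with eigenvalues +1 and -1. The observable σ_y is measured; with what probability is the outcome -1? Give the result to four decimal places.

|-y⟩ = (|0⟩ - i|1⟩)/√2, so ⟨-y|ψ⟩ = (4i) / (√2·√10).
P = |4i|² / 20 = 16/20.

0.8000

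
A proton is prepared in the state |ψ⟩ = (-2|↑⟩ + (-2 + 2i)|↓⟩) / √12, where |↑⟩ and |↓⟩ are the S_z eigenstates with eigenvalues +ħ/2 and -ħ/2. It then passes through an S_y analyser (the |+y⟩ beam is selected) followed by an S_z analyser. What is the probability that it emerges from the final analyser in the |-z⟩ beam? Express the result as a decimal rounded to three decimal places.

First analyser (S_y): P(|+y⟩) = |⟨+y|ψ⟩|² = 4/24.
After stage 1 the state is |+y⟩; P(|-z⟩) = |⟨-z|+y⟩|² = 1/2.
Joint probability = 4/24 × 1/2 = 0.083.

0.083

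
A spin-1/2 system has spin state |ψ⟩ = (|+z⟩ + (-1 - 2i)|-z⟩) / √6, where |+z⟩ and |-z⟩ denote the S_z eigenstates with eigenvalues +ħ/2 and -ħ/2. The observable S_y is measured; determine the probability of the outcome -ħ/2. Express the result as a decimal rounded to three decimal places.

0.833

|-y⟩ = (|+z⟩ - i|-z⟩)/√2, so ⟨-y|ψ⟩ = (3 - i) / (√2·√6).
P = |3 - i|² / 12 = 10/12.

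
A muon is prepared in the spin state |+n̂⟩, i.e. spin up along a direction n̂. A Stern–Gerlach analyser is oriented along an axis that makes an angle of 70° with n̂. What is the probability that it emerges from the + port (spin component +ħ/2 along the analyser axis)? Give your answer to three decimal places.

0.671

For spin-½, the probability of finding spin-up along an axis at angle θ to the initial spin direction is cos²(θ/2); spin-down is sin²(θ/2).
θ = 70°, so P = cos²(35°) ≈ 0.671.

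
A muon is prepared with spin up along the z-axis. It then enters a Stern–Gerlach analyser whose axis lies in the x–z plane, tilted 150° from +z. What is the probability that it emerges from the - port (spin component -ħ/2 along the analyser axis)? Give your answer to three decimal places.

0.933

For spin-½, the probability of finding spin-up along an axis at angle θ to the initial spin direction is cos²(θ/2); spin-down is sin²(θ/2).
θ = 150°, so P = sin²(75°) ≈ 0.933.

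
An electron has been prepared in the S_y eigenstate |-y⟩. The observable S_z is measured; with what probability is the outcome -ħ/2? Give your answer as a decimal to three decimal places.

0.500

In the S_z basis, |-y⟩ = (|↑⟩ - i|↓⟩)/√2 and |-z⟩ = |↓⟩.
|⟨-z|-y⟩|² = 1/2.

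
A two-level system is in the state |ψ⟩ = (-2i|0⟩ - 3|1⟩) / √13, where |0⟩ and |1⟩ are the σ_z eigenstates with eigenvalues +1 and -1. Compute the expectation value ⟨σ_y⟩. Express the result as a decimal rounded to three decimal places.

⟨σ_y⟩ = 2 Im(a* b)/(|a|²+|b|²) with a = -2i, b = -3.
a* b = -6i, so ⟨σ_y⟩ = -12/13.

-0.923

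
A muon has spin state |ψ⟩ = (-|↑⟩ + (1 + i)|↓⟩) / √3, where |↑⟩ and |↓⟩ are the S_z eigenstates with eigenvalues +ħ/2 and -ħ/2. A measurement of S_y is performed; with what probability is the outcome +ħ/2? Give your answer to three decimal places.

0.167

|+y⟩ = (|↑⟩ + i|↓⟩)/√2, so ⟨+y|ψ⟩ = (-i) / (√2·√3).
P = |-i|² / 6 = 1/6.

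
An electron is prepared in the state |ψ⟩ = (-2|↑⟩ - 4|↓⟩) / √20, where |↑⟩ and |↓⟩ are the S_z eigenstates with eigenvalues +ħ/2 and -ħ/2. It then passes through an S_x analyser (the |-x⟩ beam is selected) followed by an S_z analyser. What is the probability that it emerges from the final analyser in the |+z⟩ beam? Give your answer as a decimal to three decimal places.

0.050

First analyser (S_x): P(|-x⟩) = |⟨-x|ψ⟩|² = 4/40.
After stage 1 the state is |-x⟩; P(|+z⟩) = |⟨+z|-x⟩|² = 1/2.
Joint probability = 4/40 × 1/2 = 0.050.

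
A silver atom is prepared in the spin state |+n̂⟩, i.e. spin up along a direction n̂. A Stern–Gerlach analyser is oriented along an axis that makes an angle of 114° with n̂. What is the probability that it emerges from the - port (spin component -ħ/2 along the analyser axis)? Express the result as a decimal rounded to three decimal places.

For spin-½, the probability of finding spin-up along an axis at angle θ to the initial spin direction is cos²(θ/2); spin-down is sin²(θ/2).
θ = 114°, so P = sin²(57°) ≈ 0.703.

0.703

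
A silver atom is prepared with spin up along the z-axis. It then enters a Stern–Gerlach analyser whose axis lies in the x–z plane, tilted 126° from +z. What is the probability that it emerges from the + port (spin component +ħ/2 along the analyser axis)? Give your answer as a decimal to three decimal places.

For spin-½, the probability of finding spin-up along an axis at angle θ to the initial spin direction is cos²(θ/2); spin-down is sin²(θ/2).
θ = 126°, so P = cos²(63°) ≈ 0.206.

0.206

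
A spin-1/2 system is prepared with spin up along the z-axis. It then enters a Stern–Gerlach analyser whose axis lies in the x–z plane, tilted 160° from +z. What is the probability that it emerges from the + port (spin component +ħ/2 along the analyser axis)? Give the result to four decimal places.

0.0302

For spin-½, the probability of finding spin-up along an axis at angle θ to the initial spin direction is cos²(θ/2); spin-down is sin²(θ/2).
θ = 160°, so P = cos²(80°) ≈ 0.0302.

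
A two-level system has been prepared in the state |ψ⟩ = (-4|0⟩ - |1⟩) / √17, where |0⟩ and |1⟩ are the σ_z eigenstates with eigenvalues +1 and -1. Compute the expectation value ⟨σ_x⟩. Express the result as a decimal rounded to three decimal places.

⟨σ_x⟩ = 2 Re(a* b)/(|a|²+|b|²) with a = -4, b = -1.
a* b = 4, so ⟨σ_x⟩ = 8/17.

0.471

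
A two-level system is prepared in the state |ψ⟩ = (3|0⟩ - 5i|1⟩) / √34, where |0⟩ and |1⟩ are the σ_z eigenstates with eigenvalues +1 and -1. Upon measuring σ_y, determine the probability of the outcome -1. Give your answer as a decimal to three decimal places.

0.941

|-y⟩ = (|0⟩ - i|1⟩)/√2, so ⟨-y|ψ⟩ = (8) / (√2·√34).
P = |8|² / 68 = 64/68.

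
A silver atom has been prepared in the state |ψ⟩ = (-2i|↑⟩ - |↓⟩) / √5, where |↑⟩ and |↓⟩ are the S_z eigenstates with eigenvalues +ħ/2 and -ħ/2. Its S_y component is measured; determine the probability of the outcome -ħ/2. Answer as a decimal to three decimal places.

|-y⟩ = (|↑⟩ - i|↓⟩)/√2, so ⟨-y|ψ⟩ = (-3i) / (√2·√5).
P = |-3i|² / 10 = 9/10.

0.900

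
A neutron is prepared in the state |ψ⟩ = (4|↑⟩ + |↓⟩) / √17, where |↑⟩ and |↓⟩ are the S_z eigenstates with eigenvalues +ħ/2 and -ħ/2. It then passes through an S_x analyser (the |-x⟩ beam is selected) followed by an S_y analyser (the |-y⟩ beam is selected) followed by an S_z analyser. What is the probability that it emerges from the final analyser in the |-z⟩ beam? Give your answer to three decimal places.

First analyser (S_x): P(|-x⟩) = |⟨-x|ψ⟩|² = 9/34.
After stage 1 the state is |-x⟩; P(|-y⟩) = |⟨-y|-x⟩|² = 1/2.
After stage 2 the state is |-y⟩; P(|-z⟩) = |⟨-z|-y⟩|² = 1/2.
Joint probability = 9/34 × 1/2 × 1/2 = 0.066.

0.066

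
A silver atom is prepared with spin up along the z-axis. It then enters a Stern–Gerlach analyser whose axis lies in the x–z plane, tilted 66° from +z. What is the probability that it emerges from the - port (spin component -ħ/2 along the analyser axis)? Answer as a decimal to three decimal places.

0.297

For spin-½, the probability of finding spin-up along an axis at angle θ to the initial spin direction is cos²(θ/2); spin-down is sin²(θ/2).
θ = 66°, so P = sin²(33°) ≈ 0.297.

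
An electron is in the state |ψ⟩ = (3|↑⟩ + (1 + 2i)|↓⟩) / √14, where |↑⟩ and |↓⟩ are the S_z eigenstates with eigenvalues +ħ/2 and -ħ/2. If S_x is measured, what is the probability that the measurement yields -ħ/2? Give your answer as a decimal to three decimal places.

|-x⟩ = (|↑⟩ - |↓⟩)/√2, so ⟨-x|ψ⟩ = (2 - 2i) / (√2·√14).
P = |2 - 2i|² / 28 = 8/28.

0.286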